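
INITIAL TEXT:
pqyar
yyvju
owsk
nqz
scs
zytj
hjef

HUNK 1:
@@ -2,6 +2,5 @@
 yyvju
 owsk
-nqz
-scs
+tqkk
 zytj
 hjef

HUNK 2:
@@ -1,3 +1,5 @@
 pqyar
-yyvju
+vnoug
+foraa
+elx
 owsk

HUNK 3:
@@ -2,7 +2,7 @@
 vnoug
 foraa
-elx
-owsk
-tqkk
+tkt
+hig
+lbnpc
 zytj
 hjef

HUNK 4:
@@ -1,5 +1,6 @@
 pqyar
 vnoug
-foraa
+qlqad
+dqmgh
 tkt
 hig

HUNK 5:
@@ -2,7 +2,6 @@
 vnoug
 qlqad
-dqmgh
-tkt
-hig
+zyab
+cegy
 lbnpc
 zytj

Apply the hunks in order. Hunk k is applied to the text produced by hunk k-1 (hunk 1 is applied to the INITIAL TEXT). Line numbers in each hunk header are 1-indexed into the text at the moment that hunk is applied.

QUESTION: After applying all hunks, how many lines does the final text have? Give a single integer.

Hunk 1: at line 2 remove [nqz,scs] add [tqkk] -> 6 lines: pqyar yyvju owsk tqkk zytj hjef
Hunk 2: at line 1 remove [yyvju] add [vnoug,foraa,elx] -> 8 lines: pqyar vnoug foraa elx owsk tqkk zytj hjef
Hunk 3: at line 2 remove [elx,owsk,tqkk] add [tkt,hig,lbnpc] -> 8 lines: pqyar vnoug foraa tkt hig lbnpc zytj hjef
Hunk 4: at line 1 remove [foraa] add [qlqad,dqmgh] -> 9 lines: pqyar vnoug qlqad dqmgh tkt hig lbnpc zytj hjef
Hunk 5: at line 2 remove [dqmgh,tkt,hig] add [zyab,cegy] -> 8 lines: pqyar vnoug qlqad zyab cegy lbnpc zytj hjef
Final line count: 8

Answer: 8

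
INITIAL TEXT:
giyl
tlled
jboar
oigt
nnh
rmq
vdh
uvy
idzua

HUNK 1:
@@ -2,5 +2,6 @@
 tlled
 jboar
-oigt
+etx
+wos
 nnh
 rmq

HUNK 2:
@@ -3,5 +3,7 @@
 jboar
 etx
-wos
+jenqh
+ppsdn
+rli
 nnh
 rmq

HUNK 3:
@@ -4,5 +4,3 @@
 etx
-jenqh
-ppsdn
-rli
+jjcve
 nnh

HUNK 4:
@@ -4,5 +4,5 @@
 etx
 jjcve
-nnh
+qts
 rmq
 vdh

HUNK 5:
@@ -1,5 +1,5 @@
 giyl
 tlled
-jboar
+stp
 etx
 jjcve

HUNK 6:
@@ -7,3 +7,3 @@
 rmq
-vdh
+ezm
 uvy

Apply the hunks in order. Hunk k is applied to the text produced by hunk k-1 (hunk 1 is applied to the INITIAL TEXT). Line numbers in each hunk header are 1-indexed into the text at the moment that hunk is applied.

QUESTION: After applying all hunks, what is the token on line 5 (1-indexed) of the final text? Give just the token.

Hunk 1: at line 2 remove [oigt] add [etx,wos] -> 10 lines: giyl tlled jboar etx wos nnh rmq vdh uvy idzua
Hunk 2: at line 3 remove [wos] add [jenqh,ppsdn,rli] -> 12 lines: giyl tlled jboar etx jenqh ppsdn rli nnh rmq vdh uvy idzua
Hunk 3: at line 4 remove [jenqh,ppsdn,rli] add [jjcve] -> 10 lines: giyl tlled jboar etx jjcve nnh rmq vdh uvy idzua
Hunk 4: at line 4 remove [nnh] add [qts] -> 10 lines: giyl tlled jboar etx jjcve qts rmq vdh uvy idzua
Hunk 5: at line 1 remove [jboar] add [stp] -> 10 lines: giyl tlled stp etx jjcve qts rmq vdh uvy idzua
Hunk 6: at line 7 remove [vdh] add [ezm] -> 10 lines: giyl tlled stp etx jjcve qts rmq ezm uvy idzua
Final line 5: jjcve

Answer: jjcve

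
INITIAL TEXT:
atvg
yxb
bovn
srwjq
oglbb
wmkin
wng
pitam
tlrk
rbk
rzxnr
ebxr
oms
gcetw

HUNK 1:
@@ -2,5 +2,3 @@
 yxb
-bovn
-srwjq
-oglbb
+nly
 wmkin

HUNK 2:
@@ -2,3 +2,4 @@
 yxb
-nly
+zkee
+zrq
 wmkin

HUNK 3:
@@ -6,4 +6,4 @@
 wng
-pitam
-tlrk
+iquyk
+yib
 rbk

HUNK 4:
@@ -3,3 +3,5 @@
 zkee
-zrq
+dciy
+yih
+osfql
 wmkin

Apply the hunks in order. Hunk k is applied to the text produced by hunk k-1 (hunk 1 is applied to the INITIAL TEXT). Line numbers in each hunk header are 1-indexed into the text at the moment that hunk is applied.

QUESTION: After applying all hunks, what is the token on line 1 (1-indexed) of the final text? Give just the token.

Answer: atvg

Derivation:
Hunk 1: at line 2 remove [bovn,srwjq,oglbb] add [nly] -> 12 lines: atvg yxb nly wmkin wng pitam tlrk rbk rzxnr ebxr oms gcetw
Hunk 2: at line 2 remove [nly] add [zkee,zrq] -> 13 lines: atvg yxb zkee zrq wmkin wng pitam tlrk rbk rzxnr ebxr oms gcetw
Hunk 3: at line 6 remove [pitam,tlrk] add [iquyk,yib] -> 13 lines: atvg yxb zkee zrq wmkin wng iquyk yib rbk rzxnr ebxr oms gcetw
Hunk 4: at line 3 remove [zrq] add [dciy,yih,osfql] -> 15 lines: atvg yxb zkee dciy yih osfql wmkin wng iquyk yib rbk rzxnr ebxr oms gcetw
Final line 1: atvg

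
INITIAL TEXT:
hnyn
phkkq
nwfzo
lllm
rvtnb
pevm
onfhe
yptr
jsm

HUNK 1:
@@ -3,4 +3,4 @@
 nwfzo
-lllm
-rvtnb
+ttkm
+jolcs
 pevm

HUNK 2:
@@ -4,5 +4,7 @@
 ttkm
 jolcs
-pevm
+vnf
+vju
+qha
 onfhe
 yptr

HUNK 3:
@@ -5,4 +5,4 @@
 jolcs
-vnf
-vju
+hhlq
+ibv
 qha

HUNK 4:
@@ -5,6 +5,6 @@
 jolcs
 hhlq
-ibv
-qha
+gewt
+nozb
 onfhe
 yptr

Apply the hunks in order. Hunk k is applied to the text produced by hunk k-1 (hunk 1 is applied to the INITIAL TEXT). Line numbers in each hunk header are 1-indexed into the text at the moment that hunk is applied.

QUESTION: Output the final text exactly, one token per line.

Hunk 1: at line 3 remove [lllm,rvtnb] add [ttkm,jolcs] -> 9 lines: hnyn phkkq nwfzo ttkm jolcs pevm onfhe yptr jsm
Hunk 2: at line 4 remove [pevm] add [vnf,vju,qha] -> 11 lines: hnyn phkkq nwfzo ttkm jolcs vnf vju qha onfhe yptr jsm
Hunk 3: at line 5 remove [vnf,vju] add [hhlq,ibv] -> 11 lines: hnyn phkkq nwfzo ttkm jolcs hhlq ibv qha onfhe yptr jsm
Hunk 4: at line 5 remove [ibv,qha] add [gewt,nozb] -> 11 lines: hnyn phkkq nwfzo ttkm jolcs hhlq gewt nozb onfhe yptr jsm

Answer: hnyn
phkkq
nwfzo
ttkm
jolcs
hhlq
gewt
nozb
onfhe
yptr
jsm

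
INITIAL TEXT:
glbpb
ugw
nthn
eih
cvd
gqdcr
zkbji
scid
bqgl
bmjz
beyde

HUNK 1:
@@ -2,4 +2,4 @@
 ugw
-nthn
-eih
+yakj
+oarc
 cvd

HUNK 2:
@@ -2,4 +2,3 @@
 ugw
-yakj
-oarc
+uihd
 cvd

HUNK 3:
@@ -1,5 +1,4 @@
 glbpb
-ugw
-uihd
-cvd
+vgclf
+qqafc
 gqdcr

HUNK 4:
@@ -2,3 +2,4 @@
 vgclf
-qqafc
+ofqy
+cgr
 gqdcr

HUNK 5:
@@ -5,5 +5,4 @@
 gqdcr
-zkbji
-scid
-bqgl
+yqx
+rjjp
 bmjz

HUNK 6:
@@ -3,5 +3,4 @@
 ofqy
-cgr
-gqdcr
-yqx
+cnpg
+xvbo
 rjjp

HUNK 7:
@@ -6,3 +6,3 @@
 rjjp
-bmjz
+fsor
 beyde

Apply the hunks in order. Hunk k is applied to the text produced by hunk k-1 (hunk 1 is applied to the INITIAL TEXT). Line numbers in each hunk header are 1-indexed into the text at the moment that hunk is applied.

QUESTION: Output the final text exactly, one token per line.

Hunk 1: at line 2 remove [nthn,eih] add [yakj,oarc] -> 11 lines: glbpb ugw yakj oarc cvd gqdcr zkbji scid bqgl bmjz beyde
Hunk 2: at line 2 remove [yakj,oarc] add [uihd] -> 10 lines: glbpb ugw uihd cvd gqdcr zkbji scid bqgl bmjz beyde
Hunk 3: at line 1 remove [ugw,uihd,cvd] add [vgclf,qqafc] -> 9 lines: glbpb vgclf qqafc gqdcr zkbji scid bqgl bmjz beyde
Hunk 4: at line 2 remove [qqafc] add [ofqy,cgr] -> 10 lines: glbpb vgclf ofqy cgr gqdcr zkbji scid bqgl bmjz beyde
Hunk 5: at line 5 remove [zkbji,scid,bqgl] add [yqx,rjjp] -> 9 lines: glbpb vgclf ofqy cgr gqdcr yqx rjjp bmjz beyde
Hunk 6: at line 3 remove [cgr,gqdcr,yqx] add [cnpg,xvbo] -> 8 lines: glbpb vgclf ofqy cnpg xvbo rjjp bmjz beyde
Hunk 7: at line 6 remove [bmjz] add [fsor] -> 8 lines: glbpb vgclf ofqy cnpg xvbo rjjp fsor beyde

Answer: glbpb
vgclf
ofqy
cnpg
xvbo
rjjp
fsor
beyde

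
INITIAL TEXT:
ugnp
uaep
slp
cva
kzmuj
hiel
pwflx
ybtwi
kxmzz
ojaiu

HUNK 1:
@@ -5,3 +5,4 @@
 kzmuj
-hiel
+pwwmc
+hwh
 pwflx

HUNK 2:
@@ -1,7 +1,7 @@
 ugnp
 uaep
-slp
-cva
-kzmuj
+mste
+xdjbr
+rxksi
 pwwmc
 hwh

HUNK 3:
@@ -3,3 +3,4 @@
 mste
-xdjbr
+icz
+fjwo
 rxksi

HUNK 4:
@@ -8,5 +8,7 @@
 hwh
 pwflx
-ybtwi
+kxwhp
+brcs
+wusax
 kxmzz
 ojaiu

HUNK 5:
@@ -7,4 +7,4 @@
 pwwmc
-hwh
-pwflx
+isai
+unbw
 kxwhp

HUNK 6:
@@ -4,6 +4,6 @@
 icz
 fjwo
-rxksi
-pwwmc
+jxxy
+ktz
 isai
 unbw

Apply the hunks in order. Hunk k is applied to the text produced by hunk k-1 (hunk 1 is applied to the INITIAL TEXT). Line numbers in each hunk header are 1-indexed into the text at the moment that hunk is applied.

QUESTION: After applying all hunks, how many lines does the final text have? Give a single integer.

Hunk 1: at line 5 remove [hiel] add [pwwmc,hwh] -> 11 lines: ugnp uaep slp cva kzmuj pwwmc hwh pwflx ybtwi kxmzz ojaiu
Hunk 2: at line 1 remove [slp,cva,kzmuj] add [mste,xdjbr,rxksi] -> 11 lines: ugnp uaep mste xdjbr rxksi pwwmc hwh pwflx ybtwi kxmzz ojaiu
Hunk 3: at line 3 remove [xdjbr] add [icz,fjwo] -> 12 lines: ugnp uaep mste icz fjwo rxksi pwwmc hwh pwflx ybtwi kxmzz ojaiu
Hunk 4: at line 8 remove [ybtwi] add [kxwhp,brcs,wusax] -> 14 lines: ugnp uaep mste icz fjwo rxksi pwwmc hwh pwflx kxwhp brcs wusax kxmzz ojaiu
Hunk 5: at line 7 remove [hwh,pwflx] add [isai,unbw] -> 14 lines: ugnp uaep mste icz fjwo rxksi pwwmc isai unbw kxwhp brcs wusax kxmzz ojaiu
Hunk 6: at line 4 remove [rxksi,pwwmc] add [jxxy,ktz] -> 14 lines: ugnp uaep mste icz fjwo jxxy ktz isai unbw kxwhp brcs wusax kxmzz ojaiu
Final line count: 14

Answer: 14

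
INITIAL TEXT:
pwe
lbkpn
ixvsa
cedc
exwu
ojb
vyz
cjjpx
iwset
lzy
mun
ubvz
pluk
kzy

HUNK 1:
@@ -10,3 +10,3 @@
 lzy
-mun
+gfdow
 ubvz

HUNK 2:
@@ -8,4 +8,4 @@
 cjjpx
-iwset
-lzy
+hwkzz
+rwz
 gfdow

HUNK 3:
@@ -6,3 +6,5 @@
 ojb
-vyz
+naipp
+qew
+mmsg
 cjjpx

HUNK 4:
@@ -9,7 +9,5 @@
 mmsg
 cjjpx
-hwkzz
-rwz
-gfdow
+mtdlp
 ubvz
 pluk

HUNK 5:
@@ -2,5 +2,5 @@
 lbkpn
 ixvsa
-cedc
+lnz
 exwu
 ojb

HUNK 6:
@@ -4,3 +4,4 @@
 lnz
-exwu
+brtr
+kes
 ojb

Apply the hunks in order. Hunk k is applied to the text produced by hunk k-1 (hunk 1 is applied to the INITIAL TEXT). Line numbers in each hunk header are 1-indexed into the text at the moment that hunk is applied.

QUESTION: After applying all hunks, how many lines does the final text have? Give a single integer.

Hunk 1: at line 10 remove [mun] add [gfdow] -> 14 lines: pwe lbkpn ixvsa cedc exwu ojb vyz cjjpx iwset lzy gfdow ubvz pluk kzy
Hunk 2: at line 8 remove [iwset,lzy] add [hwkzz,rwz] -> 14 lines: pwe lbkpn ixvsa cedc exwu ojb vyz cjjpx hwkzz rwz gfdow ubvz pluk kzy
Hunk 3: at line 6 remove [vyz] add [naipp,qew,mmsg] -> 16 lines: pwe lbkpn ixvsa cedc exwu ojb naipp qew mmsg cjjpx hwkzz rwz gfdow ubvz pluk kzy
Hunk 4: at line 9 remove [hwkzz,rwz,gfdow] add [mtdlp] -> 14 lines: pwe lbkpn ixvsa cedc exwu ojb naipp qew mmsg cjjpx mtdlp ubvz pluk kzy
Hunk 5: at line 2 remove [cedc] add [lnz] -> 14 lines: pwe lbkpn ixvsa lnz exwu ojb naipp qew mmsg cjjpx mtdlp ubvz pluk kzy
Hunk 6: at line 4 remove [exwu] add [brtr,kes] -> 15 lines: pwe lbkpn ixvsa lnz brtr kes ojb naipp qew mmsg cjjpx mtdlp ubvz pluk kzy
Final line count: 15

Answer: 15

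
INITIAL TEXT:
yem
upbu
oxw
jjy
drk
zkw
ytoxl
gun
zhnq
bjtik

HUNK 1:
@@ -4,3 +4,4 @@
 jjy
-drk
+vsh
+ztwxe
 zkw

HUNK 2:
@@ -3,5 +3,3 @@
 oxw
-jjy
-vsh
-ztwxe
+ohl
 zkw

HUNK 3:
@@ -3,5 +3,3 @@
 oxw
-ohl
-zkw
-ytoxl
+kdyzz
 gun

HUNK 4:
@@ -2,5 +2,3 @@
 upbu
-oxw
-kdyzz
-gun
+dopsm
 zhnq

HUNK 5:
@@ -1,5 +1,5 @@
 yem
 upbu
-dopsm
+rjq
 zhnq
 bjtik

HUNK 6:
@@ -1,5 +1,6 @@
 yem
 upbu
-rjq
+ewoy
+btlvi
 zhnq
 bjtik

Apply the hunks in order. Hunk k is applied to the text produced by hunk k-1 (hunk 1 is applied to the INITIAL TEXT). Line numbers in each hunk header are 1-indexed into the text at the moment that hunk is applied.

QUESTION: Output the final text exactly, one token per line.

Hunk 1: at line 4 remove [drk] add [vsh,ztwxe] -> 11 lines: yem upbu oxw jjy vsh ztwxe zkw ytoxl gun zhnq bjtik
Hunk 2: at line 3 remove [jjy,vsh,ztwxe] add [ohl] -> 9 lines: yem upbu oxw ohl zkw ytoxl gun zhnq bjtik
Hunk 3: at line 3 remove [ohl,zkw,ytoxl] add [kdyzz] -> 7 lines: yem upbu oxw kdyzz gun zhnq bjtik
Hunk 4: at line 2 remove [oxw,kdyzz,gun] add [dopsm] -> 5 lines: yem upbu dopsm zhnq bjtik
Hunk 5: at line 1 remove [dopsm] add [rjq] -> 5 lines: yem upbu rjq zhnq bjtik
Hunk 6: at line 1 remove [rjq] add [ewoy,btlvi] -> 6 lines: yem upbu ewoy btlvi zhnq bjtik

Answer: yem
upbu
ewoy
btlvi
zhnq
bjtik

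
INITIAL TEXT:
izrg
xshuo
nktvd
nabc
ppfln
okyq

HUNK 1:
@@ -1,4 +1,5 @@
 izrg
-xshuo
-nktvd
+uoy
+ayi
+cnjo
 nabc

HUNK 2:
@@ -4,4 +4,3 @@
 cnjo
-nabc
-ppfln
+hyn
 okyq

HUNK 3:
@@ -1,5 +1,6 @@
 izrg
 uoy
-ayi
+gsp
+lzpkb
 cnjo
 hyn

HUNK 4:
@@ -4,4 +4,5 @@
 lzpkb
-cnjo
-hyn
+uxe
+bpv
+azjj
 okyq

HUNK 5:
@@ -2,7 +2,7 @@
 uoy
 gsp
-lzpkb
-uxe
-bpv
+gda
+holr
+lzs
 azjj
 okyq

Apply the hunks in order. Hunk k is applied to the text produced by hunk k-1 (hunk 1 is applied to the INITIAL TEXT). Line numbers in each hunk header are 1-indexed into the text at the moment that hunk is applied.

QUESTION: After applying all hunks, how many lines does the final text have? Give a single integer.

Hunk 1: at line 1 remove [xshuo,nktvd] add [uoy,ayi,cnjo] -> 7 lines: izrg uoy ayi cnjo nabc ppfln okyq
Hunk 2: at line 4 remove [nabc,ppfln] add [hyn] -> 6 lines: izrg uoy ayi cnjo hyn okyq
Hunk 3: at line 1 remove [ayi] add [gsp,lzpkb] -> 7 lines: izrg uoy gsp lzpkb cnjo hyn okyq
Hunk 4: at line 4 remove [cnjo,hyn] add [uxe,bpv,azjj] -> 8 lines: izrg uoy gsp lzpkb uxe bpv azjj okyq
Hunk 5: at line 2 remove [lzpkb,uxe,bpv] add [gda,holr,lzs] -> 8 lines: izrg uoy gsp gda holr lzs azjj okyq
Final line count: 8

Answer: 8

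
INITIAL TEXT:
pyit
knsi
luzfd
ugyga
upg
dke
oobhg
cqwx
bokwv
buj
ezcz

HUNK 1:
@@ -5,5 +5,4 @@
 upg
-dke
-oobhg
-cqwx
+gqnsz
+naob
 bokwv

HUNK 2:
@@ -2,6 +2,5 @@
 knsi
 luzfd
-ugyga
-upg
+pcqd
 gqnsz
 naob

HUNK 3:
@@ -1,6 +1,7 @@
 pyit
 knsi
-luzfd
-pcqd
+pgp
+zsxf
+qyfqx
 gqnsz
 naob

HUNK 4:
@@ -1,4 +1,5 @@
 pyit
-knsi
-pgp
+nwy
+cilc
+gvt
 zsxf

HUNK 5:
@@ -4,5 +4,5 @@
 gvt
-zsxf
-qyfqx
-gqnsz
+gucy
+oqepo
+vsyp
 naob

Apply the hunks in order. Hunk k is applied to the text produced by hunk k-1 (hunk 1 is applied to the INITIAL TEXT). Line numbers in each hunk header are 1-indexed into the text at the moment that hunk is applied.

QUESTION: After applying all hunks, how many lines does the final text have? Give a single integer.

Hunk 1: at line 5 remove [dke,oobhg,cqwx] add [gqnsz,naob] -> 10 lines: pyit knsi luzfd ugyga upg gqnsz naob bokwv buj ezcz
Hunk 2: at line 2 remove [ugyga,upg] add [pcqd] -> 9 lines: pyit knsi luzfd pcqd gqnsz naob bokwv buj ezcz
Hunk 3: at line 1 remove [luzfd,pcqd] add [pgp,zsxf,qyfqx] -> 10 lines: pyit knsi pgp zsxf qyfqx gqnsz naob bokwv buj ezcz
Hunk 4: at line 1 remove [knsi,pgp] add [nwy,cilc,gvt] -> 11 lines: pyit nwy cilc gvt zsxf qyfqx gqnsz naob bokwv buj ezcz
Hunk 5: at line 4 remove [zsxf,qyfqx,gqnsz] add [gucy,oqepo,vsyp] -> 11 lines: pyit nwy cilc gvt gucy oqepo vsyp naob bokwv buj ezcz
Final line count: 11

Answer: 11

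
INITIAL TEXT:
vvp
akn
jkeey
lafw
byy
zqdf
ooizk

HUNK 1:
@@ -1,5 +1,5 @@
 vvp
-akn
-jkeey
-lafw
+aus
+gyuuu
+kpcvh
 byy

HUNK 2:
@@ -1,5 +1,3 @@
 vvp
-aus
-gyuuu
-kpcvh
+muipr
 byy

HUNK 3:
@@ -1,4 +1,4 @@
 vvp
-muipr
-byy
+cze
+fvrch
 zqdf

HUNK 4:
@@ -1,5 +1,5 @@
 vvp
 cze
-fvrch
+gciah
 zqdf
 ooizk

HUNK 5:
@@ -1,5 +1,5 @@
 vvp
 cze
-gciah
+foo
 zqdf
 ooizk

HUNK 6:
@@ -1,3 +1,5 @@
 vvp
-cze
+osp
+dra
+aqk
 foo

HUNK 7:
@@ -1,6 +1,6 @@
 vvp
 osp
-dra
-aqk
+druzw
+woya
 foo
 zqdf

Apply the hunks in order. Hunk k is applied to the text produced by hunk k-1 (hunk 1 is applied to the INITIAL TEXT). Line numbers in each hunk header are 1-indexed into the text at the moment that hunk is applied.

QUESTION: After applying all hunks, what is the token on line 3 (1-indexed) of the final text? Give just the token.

Answer: druzw

Derivation:
Hunk 1: at line 1 remove [akn,jkeey,lafw] add [aus,gyuuu,kpcvh] -> 7 lines: vvp aus gyuuu kpcvh byy zqdf ooizk
Hunk 2: at line 1 remove [aus,gyuuu,kpcvh] add [muipr] -> 5 lines: vvp muipr byy zqdf ooizk
Hunk 3: at line 1 remove [muipr,byy] add [cze,fvrch] -> 5 lines: vvp cze fvrch zqdf ooizk
Hunk 4: at line 1 remove [fvrch] add [gciah] -> 5 lines: vvp cze gciah zqdf ooizk
Hunk 5: at line 1 remove [gciah] add [foo] -> 5 lines: vvp cze foo zqdf ooizk
Hunk 6: at line 1 remove [cze] add [osp,dra,aqk] -> 7 lines: vvp osp dra aqk foo zqdf ooizk
Hunk 7: at line 1 remove [dra,aqk] add [druzw,woya] -> 7 lines: vvp osp druzw woya foo zqdf ooizk
Final line 3: druzw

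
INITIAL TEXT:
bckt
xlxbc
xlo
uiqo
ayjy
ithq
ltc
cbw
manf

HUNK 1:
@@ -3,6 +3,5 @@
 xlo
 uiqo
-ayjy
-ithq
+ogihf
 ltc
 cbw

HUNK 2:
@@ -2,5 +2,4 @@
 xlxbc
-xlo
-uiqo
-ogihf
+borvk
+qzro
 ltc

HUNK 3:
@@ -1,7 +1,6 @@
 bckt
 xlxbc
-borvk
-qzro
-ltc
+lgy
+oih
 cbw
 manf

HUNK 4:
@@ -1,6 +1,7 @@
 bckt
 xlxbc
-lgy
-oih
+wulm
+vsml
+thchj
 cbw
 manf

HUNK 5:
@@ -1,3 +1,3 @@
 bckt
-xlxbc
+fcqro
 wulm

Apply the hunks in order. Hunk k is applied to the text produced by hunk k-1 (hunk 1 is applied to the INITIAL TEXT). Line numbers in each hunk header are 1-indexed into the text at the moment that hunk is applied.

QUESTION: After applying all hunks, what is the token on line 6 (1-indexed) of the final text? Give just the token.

Answer: cbw

Derivation:
Hunk 1: at line 3 remove [ayjy,ithq] add [ogihf] -> 8 lines: bckt xlxbc xlo uiqo ogihf ltc cbw manf
Hunk 2: at line 2 remove [xlo,uiqo,ogihf] add [borvk,qzro] -> 7 lines: bckt xlxbc borvk qzro ltc cbw manf
Hunk 3: at line 1 remove [borvk,qzro,ltc] add [lgy,oih] -> 6 lines: bckt xlxbc lgy oih cbw manf
Hunk 4: at line 1 remove [lgy,oih] add [wulm,vsml,thchj] -> 7 lines: bckt xlxbc wulm vsml thchj cbw manf
Hunk 5: at line 1 remove [xlxbc] add [fcqro] -> 7 lines: bckt fcqro wulm vsml thchj cbw manf
Final line 6: cbw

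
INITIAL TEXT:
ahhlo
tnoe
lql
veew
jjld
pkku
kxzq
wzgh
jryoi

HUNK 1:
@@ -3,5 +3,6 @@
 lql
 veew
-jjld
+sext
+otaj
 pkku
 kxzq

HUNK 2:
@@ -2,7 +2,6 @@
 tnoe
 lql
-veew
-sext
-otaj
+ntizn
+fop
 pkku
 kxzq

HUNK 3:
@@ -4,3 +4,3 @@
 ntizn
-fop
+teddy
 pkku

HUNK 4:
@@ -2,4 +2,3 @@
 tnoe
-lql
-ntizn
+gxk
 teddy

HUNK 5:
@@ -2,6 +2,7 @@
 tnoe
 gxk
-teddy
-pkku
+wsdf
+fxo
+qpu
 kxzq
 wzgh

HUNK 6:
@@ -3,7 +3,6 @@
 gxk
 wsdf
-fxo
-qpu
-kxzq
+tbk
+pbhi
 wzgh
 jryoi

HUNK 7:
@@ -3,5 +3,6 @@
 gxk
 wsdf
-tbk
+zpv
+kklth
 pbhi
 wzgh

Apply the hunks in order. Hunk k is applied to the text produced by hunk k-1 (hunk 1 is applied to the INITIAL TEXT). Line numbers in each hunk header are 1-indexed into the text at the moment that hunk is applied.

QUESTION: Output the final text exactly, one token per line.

Answer: ahhlo
tnoe
gxk
wsdf
zpv
kklth
pbhi
wzgh
jryoi

Derivation:
Hunk 1: at line 3 remove [jjld] add [sext,otaj] -> 10 lines: ahhlo tnoe lql veew sext otaj pkku kxzq wzgh jryoi
Hunk 2: at line 2 remove [veew,sext,otaj] add [ntizn,fop] -> 9 lines: ahhlo tnoe lql ntizn fop pkku kxzq wzgh jryoi
Hunk 3: at line 4 remove [fop] add [teddy] -> 9 lines: ahhlo tnoe lql ntizn teddy pkku kxzq wzgh jryoi
Hunk 4: at line 2 remove [lql,ntizn] add [gxk] -> 8 lines: ahhlo tnoe gxk teddy pkku kxzq wzgh jryoi
Hunk 5: at line 2 remove [teddy,pkku] add [wsdf,fxo,qpu] -> 9 lines: ahhlo tnoe gxk wsdf fxo qpu kxzq wzgh jryoi
Hunk 6: at line 3 remove [fxo,qpu,kxzq] add [tbk,pbhi] -> 8 lines: ahhlo tnoe gxk wsdf tbk pbhi wzgh jryoi
Hunk 7: at line 3 remove [tbk] add [zpv,kklth] -> 9 lines: ahhlo tnoe gxk wsdf zpv kklth pbhi wzgh jryoi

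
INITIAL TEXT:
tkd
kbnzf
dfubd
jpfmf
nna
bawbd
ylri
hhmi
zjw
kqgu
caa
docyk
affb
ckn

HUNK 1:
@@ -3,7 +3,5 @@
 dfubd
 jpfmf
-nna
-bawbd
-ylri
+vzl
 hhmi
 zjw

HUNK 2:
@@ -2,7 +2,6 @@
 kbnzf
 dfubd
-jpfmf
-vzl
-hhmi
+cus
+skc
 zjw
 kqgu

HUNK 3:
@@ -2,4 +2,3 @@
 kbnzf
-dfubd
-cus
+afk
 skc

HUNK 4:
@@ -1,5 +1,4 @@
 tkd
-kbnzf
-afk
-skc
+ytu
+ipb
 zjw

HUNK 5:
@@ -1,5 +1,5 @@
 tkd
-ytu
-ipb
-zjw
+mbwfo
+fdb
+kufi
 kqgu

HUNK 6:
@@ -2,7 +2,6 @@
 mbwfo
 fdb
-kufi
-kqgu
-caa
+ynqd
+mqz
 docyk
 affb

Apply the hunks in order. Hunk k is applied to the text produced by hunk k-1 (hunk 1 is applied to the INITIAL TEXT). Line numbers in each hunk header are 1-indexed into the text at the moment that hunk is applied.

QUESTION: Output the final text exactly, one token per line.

Answer: tkd
mbwfo
fdb
ynqd
mqz
docyk
affb
ckn

Derivation:
Hunk 1: at line 3 remove [nna,bawbd,ylri] add [vzl] -> 12 lines: tkd kbnzf dfubd jpfmf vzl hhmi zjw kqgu caa docyk affb ckn
Hunk 2: at line 2 remove [jpfmf,vzl,hhmi] add [cus,skc] -> 11 lines: tkd kbnzf dfubd cus skc zjw kqgu caa docyk affb ckn
Hunk 3: at line 2 remove [dfubd,cus] add [afk] -> 10 lines: tkd kbnzf afk skc zjw kqgu caa docyk affb ckn
Hunk 4: at line 1 remove [kbnzf,afk,skc] add [ytu,ipb] -> 9 lines: tkd ytu ipb zjw kqgu caa docyk affb ckn
Hunk 5: at line 1 remove [ytu,ipb,zjw] add [mbwfo,fdb,kufi] -> 9 lines: tkd mbwfo fdb kufi kqgu caa docyk affb ckn
Hunk 6: at line 2 remove [kufi,kqgu,caa] add [ynqd,mqz] -> 8 lines: tkd mbwfo fdb ynqd mqz docyk affb ckn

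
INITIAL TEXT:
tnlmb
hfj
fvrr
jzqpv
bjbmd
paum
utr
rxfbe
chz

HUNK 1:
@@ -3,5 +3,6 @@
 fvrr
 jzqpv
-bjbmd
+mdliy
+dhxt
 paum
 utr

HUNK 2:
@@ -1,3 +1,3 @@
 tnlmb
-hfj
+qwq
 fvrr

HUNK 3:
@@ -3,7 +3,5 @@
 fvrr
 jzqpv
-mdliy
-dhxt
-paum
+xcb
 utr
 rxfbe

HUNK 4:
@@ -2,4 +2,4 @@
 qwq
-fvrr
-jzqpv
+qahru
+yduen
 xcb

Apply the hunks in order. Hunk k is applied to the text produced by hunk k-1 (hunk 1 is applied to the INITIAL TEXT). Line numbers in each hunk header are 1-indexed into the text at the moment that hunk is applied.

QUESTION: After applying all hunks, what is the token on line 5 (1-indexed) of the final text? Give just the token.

Hunk 1: at line 3 remove [bjbmd] add [mdliy,dhxt] -> 10 lines: tnlmb hfj fvrr jzqpv mdliy dhxt paum utr rxfbe chz
Hunk 2: at line 1 remove [hfj] add [qwq] -> 10 lines: tnlmb qwq fvrr jzqpv mdliy dhxt paum utr rxfbe chz
Hunk 3: at line 3 remove [mdliy,dhxt,paum] add [xcb] -> 8 lines: tnlmb qwq fvrr jzqpv xcb utr rxfbe chz
Hunk 4: at line 2 remove [fvrr,jzqpv] add [qahru,yduen] -> 8 lines: tnlmb qwq qahru yduen xcb utr rxfbe chz
Final line 5: xcb

Answer: xcb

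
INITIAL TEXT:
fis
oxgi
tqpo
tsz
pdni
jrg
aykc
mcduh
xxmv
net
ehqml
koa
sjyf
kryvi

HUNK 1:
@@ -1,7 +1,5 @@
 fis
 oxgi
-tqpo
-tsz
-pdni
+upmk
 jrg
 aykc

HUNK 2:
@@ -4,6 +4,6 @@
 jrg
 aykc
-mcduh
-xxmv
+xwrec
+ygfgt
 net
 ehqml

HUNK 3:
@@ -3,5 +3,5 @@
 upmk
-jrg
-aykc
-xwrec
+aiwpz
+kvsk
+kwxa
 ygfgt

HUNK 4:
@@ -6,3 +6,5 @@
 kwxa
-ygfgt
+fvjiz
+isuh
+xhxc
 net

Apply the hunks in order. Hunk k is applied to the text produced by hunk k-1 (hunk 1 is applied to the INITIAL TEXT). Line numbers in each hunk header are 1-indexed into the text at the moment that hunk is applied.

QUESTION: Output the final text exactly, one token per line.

Answer: fis
oxgi
upmk
aiwpz
kvsk
kwxa
fvjiz
isuh
xhxc
net
ehqml
koa
sjyf
kryvi

Derivation:
Hunk 1: at line 1 remove [tqpo,tsz,pdni] add [upmk] -> 12 lines: fis oxgi upmk jrg aykc mcduh xxmv net ehqml koa sjyf kryvi
Hunk 2: at line 4 remove [mcduh,xxmv] add [xwrec,ygfgt] -> 12 lines: fis oxgi upmk jrg aykc xwrec ygfgt net ehqml koa sjyf kryvi
Hunk 3: at line 3 remove [jrg,aykc,xwrec] add [aiwpz,kvsk,kwxa] -> 12 lines: fis oxgi upmk aiwpz kvsk kwxa ygfgt net ehqml koa sjyf kryvi
Hunk 4: at line 6 remove [ygfgt] add [fvjiz,isuh,xhxc] -> 14 lines: fis oxgi upmk aiwpz kvsk kwxa fvjiz isuh xhxc net ehqml koa sjyf kryvi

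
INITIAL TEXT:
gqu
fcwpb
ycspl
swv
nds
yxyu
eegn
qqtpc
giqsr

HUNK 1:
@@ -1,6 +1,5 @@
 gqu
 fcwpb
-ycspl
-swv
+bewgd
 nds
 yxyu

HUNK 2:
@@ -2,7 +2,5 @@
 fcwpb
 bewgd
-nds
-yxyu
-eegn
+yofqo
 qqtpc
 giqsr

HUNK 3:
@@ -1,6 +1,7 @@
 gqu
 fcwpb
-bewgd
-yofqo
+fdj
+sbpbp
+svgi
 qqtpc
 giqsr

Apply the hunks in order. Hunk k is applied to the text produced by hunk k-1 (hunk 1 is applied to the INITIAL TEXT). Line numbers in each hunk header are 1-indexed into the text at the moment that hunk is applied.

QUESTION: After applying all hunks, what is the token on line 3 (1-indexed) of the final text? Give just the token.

Answer: fdj

Derivation:
Hunk 1: at line 1 remove [ycspl,swv] add [bewgd] -> 8 lines: gqu fcwpb bewgd nds yxyu eegn qqtpc giqsr
Hunk 2: at line 2 remove [nds,yxyu,eegn] add [yofqo] -> 6 lines: gqu fcwpb bewgd yofqo qqtpc giqsr
Hunk 3: at line 1 remove [bewgd,yofqo] add [fdj,sbpbp,svgi] -> 7 lines: gqu fcwpb fdj sbpbp svgi qqtpc giqsr
Final line 3: fdj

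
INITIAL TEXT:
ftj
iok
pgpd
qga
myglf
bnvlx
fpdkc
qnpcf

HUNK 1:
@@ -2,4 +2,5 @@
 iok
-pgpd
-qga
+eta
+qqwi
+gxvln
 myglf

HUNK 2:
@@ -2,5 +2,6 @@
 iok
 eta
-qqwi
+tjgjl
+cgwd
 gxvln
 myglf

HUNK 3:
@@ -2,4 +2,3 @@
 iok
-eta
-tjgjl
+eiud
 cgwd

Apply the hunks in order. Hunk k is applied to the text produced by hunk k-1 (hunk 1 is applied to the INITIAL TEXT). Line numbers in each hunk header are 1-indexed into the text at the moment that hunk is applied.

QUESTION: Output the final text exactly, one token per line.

Hunk 1: at line 2 remove [pgpd,qga] add [eta,qqwi,gxvln] -> 9 lines: ftj iok eta qqwi gxvln myglf bnvlx fpdkc qnpcf
Hunk 2: at line 2 remove [qqwi] add [tjgjl,cgwd] -> 10 lines: ftj iok eta tjgjl cgwd gxvln myglf bnvlx fpdkc qnpcf
Hunk 3: at line 2 remove [eta,tjgjl] add [eiud] -> 9 lines: ftj iok eiud cgwd gxvln myglf bnvlx fpdkc qnpcf

Answer: ftj
iok
eiud
cgwd
gxvln
myglf
bnvlx
fpdkc
qnpcf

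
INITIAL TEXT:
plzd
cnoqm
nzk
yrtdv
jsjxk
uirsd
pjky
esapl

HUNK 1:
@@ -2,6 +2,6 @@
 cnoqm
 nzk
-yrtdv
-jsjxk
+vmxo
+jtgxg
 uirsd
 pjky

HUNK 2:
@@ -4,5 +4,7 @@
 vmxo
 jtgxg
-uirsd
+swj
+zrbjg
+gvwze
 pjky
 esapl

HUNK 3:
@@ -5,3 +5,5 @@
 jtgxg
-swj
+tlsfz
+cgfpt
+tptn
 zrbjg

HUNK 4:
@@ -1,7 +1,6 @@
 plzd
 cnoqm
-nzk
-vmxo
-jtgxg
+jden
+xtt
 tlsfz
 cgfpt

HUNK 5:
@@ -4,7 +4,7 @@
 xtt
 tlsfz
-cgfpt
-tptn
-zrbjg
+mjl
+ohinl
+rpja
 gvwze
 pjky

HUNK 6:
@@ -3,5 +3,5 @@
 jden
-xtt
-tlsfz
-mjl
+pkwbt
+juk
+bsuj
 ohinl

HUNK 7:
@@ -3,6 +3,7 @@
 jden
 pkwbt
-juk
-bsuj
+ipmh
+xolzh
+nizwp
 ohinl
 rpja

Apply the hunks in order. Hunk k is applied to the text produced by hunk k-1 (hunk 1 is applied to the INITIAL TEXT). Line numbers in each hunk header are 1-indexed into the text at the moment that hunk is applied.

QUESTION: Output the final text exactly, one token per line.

Hunk 1: at line 2 remove [yrtdv,jsjxk] add [vmxo,jtgxg] -> 8 lines: plzd cnoqm nzk vmxo jtgxg uirsd pjky esapl
Hunk 2: at line 4 remove [uirsd] add [swj,zrbjg,gvwze] -> 10 lines: plzd cnoqm nzk vmxo jtgxg swj zrbjg gvwze pjky esapl
Hunk 3: at line 5 remove [swj] add [tlsfz,cgfpt,tptn] -> 12 lines: plzd cnoqm nzk vmxo jtgxg tlsfz cgfpt tptn zrbjg gvwze pjky esapl
Hunk 4: at line 1 remove [nzk,vmxo,jtgxg] add [jden,xtt] -> 11 lines: plzd cnoqm jden xtt tlsfz cgfpt tptn zrbjg gvwze pjky esapl
Hunk 5: at line 4 remove [cgfpt,tptn,zrbjg] add [mjl,ohinl,rpja] -> 11 lines: plzd cnoqm jden xtt tlsfz mjl ohinl rpja gvwze pjky esapl
Hunk 6: at line 3 remove [xtt,tlsfz,mjl] add [pkwbt,juk,bsuj] -> 11 lines: plzd cnoqm jden pkwbt juk bsuj ohinl rpja gvwze pjky esapl
Hunk 7: at line 3 remove [juk,bsuj] add [ipmh,xolzh,nizwp] -> 12 lines: plzd cnoqm jden pkwbt ipmh xolzh nizwp ohinl rpja gvwze pjky esapl

Answer: plzd
cnoqm
jden
pkwbt
ipmh
xolzh
nizwp
ohinl
rpja
gvwze
pjky
esapl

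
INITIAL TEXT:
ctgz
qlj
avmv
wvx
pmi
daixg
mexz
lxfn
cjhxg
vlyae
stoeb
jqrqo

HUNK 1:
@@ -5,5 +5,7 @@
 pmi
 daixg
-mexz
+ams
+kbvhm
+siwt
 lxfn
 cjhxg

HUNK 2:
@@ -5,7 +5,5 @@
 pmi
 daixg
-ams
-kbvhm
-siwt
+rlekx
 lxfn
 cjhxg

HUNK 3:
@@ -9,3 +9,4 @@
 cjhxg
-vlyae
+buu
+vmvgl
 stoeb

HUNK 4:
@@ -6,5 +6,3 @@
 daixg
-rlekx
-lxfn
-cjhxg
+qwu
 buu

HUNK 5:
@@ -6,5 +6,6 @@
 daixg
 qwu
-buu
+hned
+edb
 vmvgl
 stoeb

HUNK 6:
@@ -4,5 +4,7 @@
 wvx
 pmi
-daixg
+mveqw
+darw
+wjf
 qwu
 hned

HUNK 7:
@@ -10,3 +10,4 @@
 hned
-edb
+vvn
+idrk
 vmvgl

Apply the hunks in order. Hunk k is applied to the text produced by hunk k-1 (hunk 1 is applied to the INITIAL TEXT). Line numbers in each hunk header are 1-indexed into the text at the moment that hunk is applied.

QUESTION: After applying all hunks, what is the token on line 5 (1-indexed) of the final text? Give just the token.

Answer: pmi

Derivation:
Hunk 1: at line 5 remove [mexz] add [ams,kbvhm,siwt] -> 14 lines: ctgz qlj avmv wvx pmi daixg ams kbvhm siwt lxfn cjhxg vlyae stoeb jqrqo
Hunk 2: at line 5 remove [ams,kbvhm,siwt] add [rlekx] -> 12 lines: ctgz qlj avmv wvx pmi daixg rlekx lxfn cjhxg vlyae stoeb jqrqo
Hunk 3: at line 9 remove [vlyae] add [buu,vmvgl] -> 13 lines: ctgz qlj avmv wvx pmi daixg rlekx lxfn cjhxg buu vmvgl stoeb jqrqo
Hunk 4: at line 6 remove [rlekx,lxfn,cjhxg] add [qwu] -> 11 lines: ctgz qlj avmv wvx pmi daixg qwu buu vmvgl stoeb jqrqo
Hunk 5: at line 6 remove [buu] add [hned,edb] -> 12 lines: ctgz qlj avmv wvx pmi daixg qwu hned edb vmvgl stoeb jqrqo
Hunk 6: at line 4 remove [daixg] add [mveqw,darw,wjf] -> 14 lines: ctgz qlj avmv wvx pmi mveqw darw wjf qwu hned edb vmvgl stoeb jqrqo
Hunk 7: at line 10 remove [edb] add [vvn,idrk] -> 15 lines: ctgz qlj avmv wvx pmi mveqw darw wjf qwu hned vvn idrk vmvgl stoeb jqrqo
Final line 5: pmi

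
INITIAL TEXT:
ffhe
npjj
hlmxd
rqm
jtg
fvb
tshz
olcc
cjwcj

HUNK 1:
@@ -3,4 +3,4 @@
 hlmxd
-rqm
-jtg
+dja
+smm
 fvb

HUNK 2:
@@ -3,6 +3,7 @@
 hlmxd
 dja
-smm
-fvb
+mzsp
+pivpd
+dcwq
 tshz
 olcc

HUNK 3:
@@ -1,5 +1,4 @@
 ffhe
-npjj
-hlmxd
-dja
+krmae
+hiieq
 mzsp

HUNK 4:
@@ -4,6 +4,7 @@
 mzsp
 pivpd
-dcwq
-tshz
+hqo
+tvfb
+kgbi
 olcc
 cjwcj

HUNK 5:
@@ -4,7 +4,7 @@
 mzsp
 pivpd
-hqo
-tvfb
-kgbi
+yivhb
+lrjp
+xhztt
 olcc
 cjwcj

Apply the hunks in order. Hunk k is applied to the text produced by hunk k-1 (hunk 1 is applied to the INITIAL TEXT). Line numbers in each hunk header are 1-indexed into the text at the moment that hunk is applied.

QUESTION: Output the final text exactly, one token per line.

Hunk 1: at line 3 remove [rqm,jtg] add [dja,smm] -> 9 lines: ffhe npjj hlmxd dja smm fvb tshz olcc cjwcj
Hunk 2: at line 3 remove [smm,fvb] add [mzsp,pivpd,dcwq] -> 10 lines: ffhe npjj hlmxd dja mzsp pivpd dcwq tshz olcc cjwcj
Hunk 3: at line 1 remove [npjj,hlmxd,dja] add [krmae,hiieq] -> 9 lines: ffhe krmae hiieq mzsp pivpd dcwq tshz olcc cjwcj
Hunk 4: at line 4 remove [dcwq,tshz] add [hqo,tvfb,kgbi] -> 10 lines: ffhe krmae hiieq mzsp pivpd hqo tvfb kgbi olcc cjwcj
Hunk 5: at line 4 remove [hqo,tvfb,kgbi] add [yivhb,lrjp,xhztt] -> 10 lines: ffhe krmae hiieq mzsp pivpd yivhb lrjp xhztt olcc cjwcj

Answer: ffhe
krmae
hiieq
mzsp
pivpd
yivhb
lrjp
xhztt
olcc
cjwcj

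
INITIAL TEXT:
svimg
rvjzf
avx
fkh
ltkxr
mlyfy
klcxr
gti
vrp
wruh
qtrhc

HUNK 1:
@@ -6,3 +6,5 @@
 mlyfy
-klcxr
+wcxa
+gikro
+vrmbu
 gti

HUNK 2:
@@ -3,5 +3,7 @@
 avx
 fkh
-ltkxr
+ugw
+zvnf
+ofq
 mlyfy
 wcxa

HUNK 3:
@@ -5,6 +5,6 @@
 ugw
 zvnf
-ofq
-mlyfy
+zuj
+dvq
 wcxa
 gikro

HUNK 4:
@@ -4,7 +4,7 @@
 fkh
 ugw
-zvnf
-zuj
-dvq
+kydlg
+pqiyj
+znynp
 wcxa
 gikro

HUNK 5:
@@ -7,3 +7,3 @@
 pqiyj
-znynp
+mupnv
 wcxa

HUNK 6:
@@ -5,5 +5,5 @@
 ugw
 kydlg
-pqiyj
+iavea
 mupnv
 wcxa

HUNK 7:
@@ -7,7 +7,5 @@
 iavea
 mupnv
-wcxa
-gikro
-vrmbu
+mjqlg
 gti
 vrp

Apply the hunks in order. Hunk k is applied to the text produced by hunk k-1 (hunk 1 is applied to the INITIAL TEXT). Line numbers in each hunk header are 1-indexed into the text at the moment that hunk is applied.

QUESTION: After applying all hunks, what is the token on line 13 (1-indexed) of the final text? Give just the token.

Answer: qtrhc

Derivation:
Hunk 1: at line 6 remove [klcxr] add [wcxa,gikro,vrmbu] -> 13 lines: svimg rvjzf avx fkh ltkxr mlyfy wcxa gikro vrmbu gti vrp wruh qtrhc
Hunk 2: at line 3 remove [ltkxr] add [ugw,zvnf,ofq] -> 15 lines: svimg rvjzf avx fkh ugw zvnf ofq mlyfy wcxa gikro vrmbu gti vrp wruh qtrhc
Hunk 3: at line 5 remove [ofq,mlyfy] add [zuj,dvq] -> 15 lines: svimg rvjzf avx fkh ugw zvnf zuj dvq wcxa gikro vrmbu gti vrp wruh qtrhc
Hunk 4: at line 4 remove [zvnf,zuj,dvq] add [kydlg,pqiyj,znynp] -> 15 lines: svimg rvjzf avx fkh ugw kydlg pqiyj znynp wcxa gikro vrmbu gti vrp wruh qtrhc
Hunk 5: at line 7 remove [znynp] add [mupnv] -> 15 lines: svimg rvjzf avx fkh ugw kydlg pqiyj mupnv wcxa gikro vrmbu gti vrp wruh qtrhc
Hunk 6: at line 5 remove [pqiyj] add [iavea] -> 15 lines: svimg rvjzf avx fkh ugw kydlg iavea mupnv wcxa gikro vrmbu gti vrp wruh qtrhc
Hunk 7: at line 7 remove [wcxa,gikro,vrmbu] add [mjqlg] -> 13 lines: svimg rvjzf avx fkh ugw kydlg iavea mupnv mjqlg gti vrp wruh qtrhc
Final line 13: qtrhc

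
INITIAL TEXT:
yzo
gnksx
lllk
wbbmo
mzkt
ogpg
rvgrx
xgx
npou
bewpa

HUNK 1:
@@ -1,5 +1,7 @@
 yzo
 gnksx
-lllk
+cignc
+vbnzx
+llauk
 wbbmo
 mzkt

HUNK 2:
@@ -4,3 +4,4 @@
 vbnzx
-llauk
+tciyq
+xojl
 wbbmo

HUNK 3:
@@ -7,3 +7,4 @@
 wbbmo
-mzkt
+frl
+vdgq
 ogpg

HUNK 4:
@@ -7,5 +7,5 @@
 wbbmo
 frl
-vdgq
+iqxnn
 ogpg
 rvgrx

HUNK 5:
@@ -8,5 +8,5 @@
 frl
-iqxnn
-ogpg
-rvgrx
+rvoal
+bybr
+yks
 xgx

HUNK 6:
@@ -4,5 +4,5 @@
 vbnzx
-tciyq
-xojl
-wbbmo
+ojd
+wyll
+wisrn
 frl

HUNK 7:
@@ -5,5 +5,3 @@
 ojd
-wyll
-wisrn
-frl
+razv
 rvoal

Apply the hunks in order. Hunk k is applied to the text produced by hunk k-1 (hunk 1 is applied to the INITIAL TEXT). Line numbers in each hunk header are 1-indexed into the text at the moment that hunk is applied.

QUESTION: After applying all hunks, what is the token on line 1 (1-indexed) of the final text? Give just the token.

Hunk 1: at line 1 remove [lllk] add [cignc,vbnzx,llauk] -> 12 lines: yzo gnksx cignc vbnzx llauk wbbmo mzkt ogpg rvgrx xgx npou bewpa
Hunk 2: at line 4 remove [llauk] add [tciyq,xojl] -> 13 lines: yzo gnksx cignc vbnzx tciyq xojl wbbmo mzkt ogpg rvgrx xgx npou bewpa
Hunk 3: at line 7 remove [mzkt] add [frl,vdgq] -> 14 lines: yzo gnksx cignc vbnzx tciyq xojl wbbmo frl vdgq ogpg rvgrx xgx npou bewpa
Hunk 4: at line 7 remove [vdgq] add [iqxnn] -> 14 lines: yzo gnksx cignc vbnzx tciyq xojl wbbmo frl iqxnn ogpg rvgrx xgx npou bewpa
Hunk 5: at line 8 remove [iqxnn,ogpg,rvgrx] add [rvoal,bybr,yks] -> 14 lines: yzo gnksx cignc vbnzx tciyq xojl wbbmo frl rvoal bybr yks xgx npou bewpa
Hunk 6: at line 4 remove [tciyq,xojl,wbbmo] add [ojd,wyll,wisrn] -> 14 lines: yzo gnksx cignc vbnzx ojd wyll wisrn frl rvoal bybr yks xgx npou bewpa
Hunk 7: at line 5 remove [wyll,wisrn,frl] add [razv] -> 12 lines: yzo gnksx cignc vbnzx ojd razv rvoal bybr yks xgx npou bewpa
Final line 1: yzo

Answer: yzo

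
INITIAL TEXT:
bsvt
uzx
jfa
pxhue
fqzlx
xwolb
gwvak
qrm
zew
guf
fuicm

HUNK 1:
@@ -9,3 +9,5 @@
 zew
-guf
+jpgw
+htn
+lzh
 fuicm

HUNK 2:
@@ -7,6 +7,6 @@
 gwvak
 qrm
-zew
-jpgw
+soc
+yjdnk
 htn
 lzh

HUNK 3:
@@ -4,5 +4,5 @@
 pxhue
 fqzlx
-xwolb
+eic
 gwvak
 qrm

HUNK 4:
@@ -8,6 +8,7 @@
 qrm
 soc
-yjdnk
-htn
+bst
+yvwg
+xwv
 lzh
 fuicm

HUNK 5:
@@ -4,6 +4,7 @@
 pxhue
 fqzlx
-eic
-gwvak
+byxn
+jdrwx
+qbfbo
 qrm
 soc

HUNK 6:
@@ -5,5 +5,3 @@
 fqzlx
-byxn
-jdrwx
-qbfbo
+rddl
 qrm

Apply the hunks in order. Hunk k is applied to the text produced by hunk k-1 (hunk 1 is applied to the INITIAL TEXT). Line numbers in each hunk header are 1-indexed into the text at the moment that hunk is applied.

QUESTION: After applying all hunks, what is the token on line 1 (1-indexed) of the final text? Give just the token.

Hunk 1: at line 9 remove [guf] add [jpgw,htn,lzh] -> 13 lines: bsvt uzx jfa pxhue fqzlx xwolb gwvak qrm zew jpgw htn lzh fuicm
Hunk 2: at line 7 remove [zew,jpgw] add [soc,yjdnk] -> 13 lines: bsvt uzx jfa pxhue fqzlx xwolb gwvak qrm soc yjdnk htn lzh fuicm
Hunk 3: at line 4 remove [xwolb] add [eic] -> 13 lines: bsvt uzx jfa pxhue fqzlx eic gwvak qrm soc yjdnk htn lzh fuicm
Hunk 4: at line 8 remove [yjdnk,htn] add [bst,yvwg,xwv] -> 14 lines: bsvt uzx jfa pxhue fqzlx eic gwvak qrm soc bst yvwg xwv lzh fuicm
Hunk 5: at line 4 remove [eic,gwvak] add [byxn,jdrwx,qbfbo] -> 15 lines: bsvt uzx jfa pxhue fqzlx byxn jdrwx qbfbo qrm soc bst yvwg xwv lzh fuicm
Hunk 6: at line 5 remove [byxn,jdrwx,qbfbo] add [rddl] -> 13 lines: bsvt uzx jfa pxhue fqzlx rddl qrm soc bst yvwg xwv lzh fuicm
Final line 1: bsvt

Answer: bsvt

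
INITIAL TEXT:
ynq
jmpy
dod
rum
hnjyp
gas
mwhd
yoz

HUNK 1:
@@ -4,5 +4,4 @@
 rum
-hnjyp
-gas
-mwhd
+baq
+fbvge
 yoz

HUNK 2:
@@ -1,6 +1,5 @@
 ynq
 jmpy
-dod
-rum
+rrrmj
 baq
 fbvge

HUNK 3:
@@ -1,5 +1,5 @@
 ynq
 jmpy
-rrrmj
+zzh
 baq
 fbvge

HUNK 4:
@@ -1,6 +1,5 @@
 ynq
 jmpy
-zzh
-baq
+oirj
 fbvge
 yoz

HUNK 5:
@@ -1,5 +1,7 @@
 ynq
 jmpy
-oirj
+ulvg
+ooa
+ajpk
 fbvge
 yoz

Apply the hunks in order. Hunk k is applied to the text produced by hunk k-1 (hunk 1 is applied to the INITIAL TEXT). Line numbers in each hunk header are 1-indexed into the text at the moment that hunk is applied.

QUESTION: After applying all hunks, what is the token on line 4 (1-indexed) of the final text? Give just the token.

Answer: ooa

Derivation:
Hunk 1: at line 4 remove [hnjyp,gas,mwhd] add [baq,fbvge] -> 7 lines: ynq jmpy dod rum baq fbvge yoz
Hunk 2: at line 1 remove [dod,rum] add [rrrmj] -> 6 lines: ynq jmpy rrrmj baq fbvge yoz
Hunk 3: at line 1 remove [rrrmj] add [zzh] -> 6 lines: ynq jmpy zzh baq fbvge yoz
Hunk 4: at line 1 remove [zzh,baq] add [oirj] -> 5 lines: ynq jmpy oirj fbvge yoz
Hunk 5: at line 1 remove [oirj] add [ulvg,ooa,ajpk] -> 7 lines: ynq jmpy ulvg ooa ajpk fbvge yoz
Final line 4: ooa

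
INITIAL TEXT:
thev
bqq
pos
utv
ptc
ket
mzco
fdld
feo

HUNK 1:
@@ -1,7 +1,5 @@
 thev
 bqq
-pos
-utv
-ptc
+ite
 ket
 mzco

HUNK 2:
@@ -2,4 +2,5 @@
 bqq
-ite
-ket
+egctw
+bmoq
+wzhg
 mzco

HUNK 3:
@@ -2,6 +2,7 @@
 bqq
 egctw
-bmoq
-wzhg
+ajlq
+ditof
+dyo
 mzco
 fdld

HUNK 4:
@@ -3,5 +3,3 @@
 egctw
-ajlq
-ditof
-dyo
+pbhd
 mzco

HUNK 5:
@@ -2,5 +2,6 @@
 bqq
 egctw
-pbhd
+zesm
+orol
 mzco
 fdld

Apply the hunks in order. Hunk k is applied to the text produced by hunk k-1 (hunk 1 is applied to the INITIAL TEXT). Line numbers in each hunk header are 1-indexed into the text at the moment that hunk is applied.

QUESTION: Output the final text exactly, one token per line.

Hunk 1: at line 1 remove [pos,utv,ptc] add [ite] -> 7 lines: thev bqq ite ket mzco fdld feo
Hunk 2: at line 2 remove [ite,ket] add [egctw,bmoq,wzhg] -> 8 lines: thev bqq egctw bmoq wzhg mzco fdld feo
Hunk 3: at line 2 remove [bmoq,wzhg] add [ajlq,ditof,dyo] -> 9 lines: thev bqq egctw ajlq ditof dyo mzco fdld feo
Hunk 4: at line 3 remove [ajlq,ditof,dyo] add [pbhd] -> 7 lines: thev bqq egctw pbhd mzco fdld feo
Hunk 5: at line 2 remove [pbhd] add [zesm,orol] -> 8 lines: thev bqq egctw zesm orol mzco fdld feo

Answer: thev
bqq
egctw
zesm
orol
mzco
fdld
feo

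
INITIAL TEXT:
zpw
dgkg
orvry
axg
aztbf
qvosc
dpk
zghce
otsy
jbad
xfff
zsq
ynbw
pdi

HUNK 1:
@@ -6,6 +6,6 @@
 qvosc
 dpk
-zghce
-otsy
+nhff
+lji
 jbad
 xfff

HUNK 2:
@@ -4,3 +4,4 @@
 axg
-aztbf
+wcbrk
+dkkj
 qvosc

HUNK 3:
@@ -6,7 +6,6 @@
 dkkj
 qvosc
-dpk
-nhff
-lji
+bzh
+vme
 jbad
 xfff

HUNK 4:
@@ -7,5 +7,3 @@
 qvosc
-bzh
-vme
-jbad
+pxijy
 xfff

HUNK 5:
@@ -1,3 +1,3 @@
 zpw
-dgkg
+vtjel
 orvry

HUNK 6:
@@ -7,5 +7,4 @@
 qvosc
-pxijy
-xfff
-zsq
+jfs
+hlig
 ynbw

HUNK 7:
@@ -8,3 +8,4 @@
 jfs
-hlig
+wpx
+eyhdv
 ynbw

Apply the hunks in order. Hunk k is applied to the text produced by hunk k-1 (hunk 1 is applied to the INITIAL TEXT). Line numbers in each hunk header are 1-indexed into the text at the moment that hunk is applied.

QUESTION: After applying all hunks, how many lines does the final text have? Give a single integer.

Hunk 1: at line 6 remove [zghce,otsy] add [nhff,lji] -> 14 lines: zpw dgkg orvry axg aztbf qvosc dpk nhff lji jbad xfff zsq ynbw pdi
Hunk 2: at line 4 remove [aztbf] add [wcbrk,dkkj] -> 15 lines: zpw dgkg orvry axg wcbrk dkkj qvosc dpk nhff lji jbad xfff zsq ynbw pdi
Hunk 3: at line 6 remove [dpk,nhff,lji] add [bzh,vme] -> 14 lines: zpw dgkg orvry axg wcbrk dkkj qvosc bzh vme jbad xfff zsq ynbw pdi
Hunk 4: at line 7 remove [bzh,vme,jbad] add [pxijy] -> 12 lines: zpw dgkg orvry axg wcbrk dkkj qvosc pxijy xfff zsq ynbw pdi
Hunk 5: at line 1 remove [dgkg] add [vtjel] -> 12 lines: zpw vtjel orvry axg wcbrk dkkj qvosc pxijy xfff zsq ynbw pdi
Hunk 6: at line 7 remove [pxijy,xfff,zsq] add [jfs,hlig] -> 11 lines: zpw vtjel orvry axg wcbrk dkkj qvosc jfs hlig ynbw pdi
Hunk 7: at line 8 remove [hlig] add [wpx,eyhdv] -> 12 lines: zpw vtjel orvry axg wcbrk dkkj qvosc jfs wpx eyhdv ynbw pdi
Final line count: 12

Answer: 12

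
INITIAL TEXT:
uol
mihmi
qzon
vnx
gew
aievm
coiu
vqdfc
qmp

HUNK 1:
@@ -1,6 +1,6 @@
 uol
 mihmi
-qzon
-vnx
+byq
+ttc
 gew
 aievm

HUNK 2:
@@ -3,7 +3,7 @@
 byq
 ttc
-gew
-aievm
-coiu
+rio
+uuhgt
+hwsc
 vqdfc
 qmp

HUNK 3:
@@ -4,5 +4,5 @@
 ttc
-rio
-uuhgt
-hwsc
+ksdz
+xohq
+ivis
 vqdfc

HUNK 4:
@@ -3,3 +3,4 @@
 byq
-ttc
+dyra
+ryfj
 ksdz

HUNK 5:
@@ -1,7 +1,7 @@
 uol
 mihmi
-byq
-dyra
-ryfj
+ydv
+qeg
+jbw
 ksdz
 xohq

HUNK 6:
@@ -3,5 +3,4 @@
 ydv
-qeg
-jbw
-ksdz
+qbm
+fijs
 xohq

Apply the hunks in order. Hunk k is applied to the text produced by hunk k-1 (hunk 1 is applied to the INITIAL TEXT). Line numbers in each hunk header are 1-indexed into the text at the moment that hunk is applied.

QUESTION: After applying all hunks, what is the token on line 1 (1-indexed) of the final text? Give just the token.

Hunk 1: at line 1 remove [qzon,vnx] add [byq,ttc] -> 9 lines: uol mihmi byq ttc gew aievm coiu vqdfc qmp
Hunk 2: at line 3 remove [gew,aievm,coiu] add [rio,uuhgt,hwsc] -> 9 lines: uol mihmi byq ttc rio uuhgt hwsc vqdfc qmp
Hunk 3: at line 4 remove [rio,uuhgt,hwsc] add [ksdz,xohq,ivis] -> 9 lines: uol mihmi byq ttc ksdz xohq ivis vqdfc qmp
Hunk 4: at line 3 remove [ttc] add [dyra,ryfj] -> 10 lines: uol mihmi byq dyra ryfj ksdz xohq ivis vqdfc qmp
Hunk 5: at line 1 remove [byq,dyra,ryfj] add [ydv,qeg,jbw] -> 10 lines: uol mihmi ydv qeg jbw ksdz xohq ivis vqdfc qmp
Hunk 6: at line 3 remove [qeg,jbw,ksdz] add [qbm,fijs] -> 9 lines: uol mihmi ydv qbm fijs xohq ivis vqdfc qmp
Final line 1: uol

Answer: uol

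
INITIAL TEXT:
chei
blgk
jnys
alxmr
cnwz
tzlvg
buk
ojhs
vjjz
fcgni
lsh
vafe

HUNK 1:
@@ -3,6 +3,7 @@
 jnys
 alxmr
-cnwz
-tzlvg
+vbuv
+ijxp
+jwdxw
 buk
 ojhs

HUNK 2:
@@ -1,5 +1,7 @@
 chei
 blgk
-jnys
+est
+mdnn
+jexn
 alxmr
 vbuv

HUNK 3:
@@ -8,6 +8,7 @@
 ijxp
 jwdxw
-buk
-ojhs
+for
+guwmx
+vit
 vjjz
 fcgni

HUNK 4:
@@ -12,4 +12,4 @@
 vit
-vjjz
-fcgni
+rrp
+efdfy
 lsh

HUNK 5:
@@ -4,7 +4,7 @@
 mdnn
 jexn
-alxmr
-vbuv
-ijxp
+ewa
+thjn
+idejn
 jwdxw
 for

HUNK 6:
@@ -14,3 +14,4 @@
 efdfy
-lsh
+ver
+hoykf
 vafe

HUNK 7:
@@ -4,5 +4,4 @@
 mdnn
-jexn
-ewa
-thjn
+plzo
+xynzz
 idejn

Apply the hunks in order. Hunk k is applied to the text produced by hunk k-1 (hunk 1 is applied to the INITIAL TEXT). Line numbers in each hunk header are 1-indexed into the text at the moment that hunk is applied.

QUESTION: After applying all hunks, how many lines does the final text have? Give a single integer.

Hunk 1: at line 3 remove [cnwz,tzlvg] add [vbuv,ijxp,jwdxw] -> 13 lines: chei blgk jnys alxmr vbuv ijxp jwdxw buk ojhs vjjz fcgni lsh vafe
Hunk 2: at line 1 remove [jnys] add [est,mdnn,jexn] -> 15 lines: chei blgk est mdnn jexn alxmr vbuv ijxp jwdxw buk ojhs vjjz fcgni lsh vafe
Hunk 3: at line 8 remove [buk,ojhs] add [for,guwmx,vit] -> 16 lines: chei blgk est mdnn jexn alxmr vbuv ijxp jwdxw for guwmx vit vjjz fcgni lsh vafe
Hunk 4: at line 12 remove [vjjz,fcgni] add [rrp,efdfy] -> 16 lines: chei blgk est mdnn jexn alxmr vbuv ijxp jwdxw for guwmx vit rrp efdfy lsh vafe
Hunk 5: at line 4 remove [alxmr,vbuv,ijxp] add [ewa,thjn,idejn] -> 16 lines: chei blgk est mdnn jexn ewa thjn idejn jwdxw for guwmx vit rrp efdfy lsh vafe
Hunk 6: at line 14 remove [lsh] add [ver,hoykf] -> 17 lines: chei blgk est mdnn jexn ewa thjn idejn jwdxw for guwmx vit rrp efdfy ver hoykf vafe
Hunk 7: at line 4 remove [jexn,ewa,thjn] add [plzo,xynzz] -> 16 lines: chei blgk est mdnn plzo xynzz idejn jwdxw for guwmx vit rrp efdfy ver hoykf vafe
Final line count: 16

Answer: 16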